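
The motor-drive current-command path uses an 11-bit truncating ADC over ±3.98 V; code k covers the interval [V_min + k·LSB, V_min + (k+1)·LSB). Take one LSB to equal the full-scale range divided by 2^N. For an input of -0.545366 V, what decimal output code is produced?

883

Span: 3.98 V − (-3.98 V) = 7.96 V. LSB = 7.96 V / 2^11 ≈ 3.887 mV.
code = ⌊(V_in − V_min)/LSB⌋ = ⌊(V_in − V_min) × 2^11 / range⌋
     = ⌊(-0.545366 − (-3.98)) × 2048 / 7.96⌋ = ⌊3.434634 × 2048/7.96⌋
     = ⌊883.685⌋ = 883.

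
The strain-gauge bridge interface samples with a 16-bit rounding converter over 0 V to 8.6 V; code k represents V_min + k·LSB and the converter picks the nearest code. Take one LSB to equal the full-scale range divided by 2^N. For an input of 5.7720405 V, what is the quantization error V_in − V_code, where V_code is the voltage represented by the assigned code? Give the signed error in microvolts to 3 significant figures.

Range is 8.6 V. LSB = 8.6 V / 2^16 ≈ 131.2 µV.
Position in LSBs: (5.7720405 − (0)) × 65536/8.6 = 43985.6333; rounding gives k = 43986.
Reconstructed level: 0 + 43986 × 8.6/65536 V = 5.7720886230 V.
Error = V_in − V_code = 5.7720405 − (5.7720886230) = −48.1 µV.

−48.1 µV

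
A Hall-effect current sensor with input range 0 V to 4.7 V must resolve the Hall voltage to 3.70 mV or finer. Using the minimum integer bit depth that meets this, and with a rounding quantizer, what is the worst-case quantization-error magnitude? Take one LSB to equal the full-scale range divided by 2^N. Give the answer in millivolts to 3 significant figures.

V_FS = 4.7 V.
Levels needed ≥ 4.7/3.70 mV = 1270. 2^11 = 2048 suffices, so N_min = 11.
Step size = 4.7/2048 V = 2.2949 mV.
|e|_max = LSB/2 = 1.15 mV.

1.15 mV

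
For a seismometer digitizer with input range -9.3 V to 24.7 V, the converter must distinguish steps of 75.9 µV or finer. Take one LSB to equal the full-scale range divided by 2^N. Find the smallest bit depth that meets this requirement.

Range = 24.7 − (-9.3) = 34 V.
34 V / 75.9 µV = 448000. Since 2^18 = 262144 and 2^19 = 524288, N = 19.

19 bits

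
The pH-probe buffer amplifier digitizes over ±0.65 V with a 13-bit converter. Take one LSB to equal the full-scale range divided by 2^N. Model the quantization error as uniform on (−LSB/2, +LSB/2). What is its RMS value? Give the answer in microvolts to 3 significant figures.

45.8 µV

The full-scale span is 0.65 − (-0.65) = 1.3 V.
Step size = 1.3/8192 V = 158.69 µV.
RMS of a uniform error over width LSB is LSB/√12 = 45.8 µV.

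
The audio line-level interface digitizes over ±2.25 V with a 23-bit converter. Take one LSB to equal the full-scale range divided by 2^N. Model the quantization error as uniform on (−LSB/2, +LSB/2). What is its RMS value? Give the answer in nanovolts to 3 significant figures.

155 nV

The full-scale span is 2.25 − (-2.25) = 4.5 V.
Step size = 4.5/8388608 V = 0.53644 µV.
σ_q = LSB/√12 = 0.53644 µV/3.4641 = 155 nV.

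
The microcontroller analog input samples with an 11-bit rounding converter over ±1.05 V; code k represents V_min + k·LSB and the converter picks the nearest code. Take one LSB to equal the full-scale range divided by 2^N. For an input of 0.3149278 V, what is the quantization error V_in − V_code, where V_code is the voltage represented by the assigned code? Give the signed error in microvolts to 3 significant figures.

Span: 1.05 V − (-1.05 V) = 2.1 V. LSB = 2.1 V / 2^11 ≈ 1.025 mV.
Position in LSBs: (0.3149278 − (-1.05)) × 2048/2.1 = 1331.1296; rounding gives k = 1331.
Reconstructed level: -1.05 + 1331 × 2.1/2048 V = 0.3147949219 V.
Error = V_in − V_code = 0.3149278 − (0.3147949219) = +133 µV.

+133 µV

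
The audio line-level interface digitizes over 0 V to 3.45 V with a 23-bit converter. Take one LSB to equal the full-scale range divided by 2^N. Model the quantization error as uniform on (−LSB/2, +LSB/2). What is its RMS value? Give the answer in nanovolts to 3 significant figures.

Range is 3.45 V.
One LSB is 3.45 V / 8388608 = 411.27 nV.
RMS of a uniform error over width LSB is LSB/√12 = 119 nV.

119 nV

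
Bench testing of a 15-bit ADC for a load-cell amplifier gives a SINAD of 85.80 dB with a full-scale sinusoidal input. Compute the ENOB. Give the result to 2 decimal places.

(85.80 − 1.76) / 6.02 = 84.04/6.02 = 13.9601 effective bits.

13.96 bits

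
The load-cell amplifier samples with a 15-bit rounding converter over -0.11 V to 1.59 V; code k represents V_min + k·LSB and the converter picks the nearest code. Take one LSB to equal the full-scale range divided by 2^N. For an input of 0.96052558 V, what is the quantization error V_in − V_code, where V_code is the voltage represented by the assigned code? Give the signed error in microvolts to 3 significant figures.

−15.8 µV

Full-scale range = 1.59 V − (-0.11 V) = 1.7 V. LSB = 1.7 V / 2^15 ≈ 51.88 µV.
(V_in − V_min)/LSB = (0.96052558 − (-0.11)) × 32768/1.7 = 20634.6954 → nearest code k = 20635.
V_code = V_min + k × range/2^15 = -0.11 + 20635 × 1.7/32768 = 0.96054138184 V.
e = 0.96052558 − (0.96054138184) = −15.8 µV.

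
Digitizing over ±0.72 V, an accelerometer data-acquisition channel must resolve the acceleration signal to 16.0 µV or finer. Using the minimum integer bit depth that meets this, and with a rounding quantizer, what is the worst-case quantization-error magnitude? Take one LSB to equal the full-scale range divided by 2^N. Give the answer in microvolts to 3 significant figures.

Range = 0.72 − (-0.72) = 1.44 V.
Required number of levels: 1.44/16.0 µV = 90000; smallest N with 2^N ≥ that is 17.
LSB = 1.44 V ÷ 2^17 = 1.44/131072 V = 10.986 µV.
Max error for round-to-nearest is LSB/2 = 5.49 µV.

5.49 µV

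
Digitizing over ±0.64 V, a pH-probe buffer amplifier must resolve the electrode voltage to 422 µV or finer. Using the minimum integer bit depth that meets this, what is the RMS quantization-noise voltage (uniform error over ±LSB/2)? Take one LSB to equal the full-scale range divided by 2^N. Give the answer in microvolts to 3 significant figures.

The full-scale span is 0.64 − (-0.64) = 1.28 V.
Required number of levels: 1.28/422 µV = 3033.2; smallest N with 2^N ≥ that is 12.
One LSB is 1.28 V / 4096 = 312.50 µV.
V_rms = LSB/√12 = 90.2 µV.

90.2 µV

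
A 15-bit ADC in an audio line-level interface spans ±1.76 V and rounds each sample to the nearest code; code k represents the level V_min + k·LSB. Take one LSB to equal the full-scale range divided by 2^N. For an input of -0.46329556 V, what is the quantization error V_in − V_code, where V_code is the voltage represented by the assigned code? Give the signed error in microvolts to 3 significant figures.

The full-scale span is 1.76 − (-1.76) = 3.52 V. LSB = 3.52 V / 2^15 ≈ 107.4 µV.
Position in LSBs: (-0.46329556 − (-1.76)) × 32768/3.52 = 12071.1395; rounding gives k = 12071.
V_code = V_min + k × range/2^15 = -1.76 + 12071 × 3.52/32768 = -0.46331054688 V.
e = -0.46329556 − (-0.46331054688) = +15.0 µV.

+15.0 µV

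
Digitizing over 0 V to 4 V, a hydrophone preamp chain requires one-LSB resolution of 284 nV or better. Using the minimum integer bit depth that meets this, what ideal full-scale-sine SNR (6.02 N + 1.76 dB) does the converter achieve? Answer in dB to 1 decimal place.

Span = 4 V.
Levels needed ≥ 4/284 nV = 1.408e7. 2^24 = 16777216 suffices, so N_min = 24.
6.02(24) + 1.76 = 146.24 dB.

146.2 dB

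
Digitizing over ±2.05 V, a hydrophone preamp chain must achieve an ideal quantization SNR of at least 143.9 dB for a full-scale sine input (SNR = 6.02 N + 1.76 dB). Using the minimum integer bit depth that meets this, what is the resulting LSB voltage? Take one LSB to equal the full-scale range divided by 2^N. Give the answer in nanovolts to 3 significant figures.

244 nV

Range = 2.05 − (-2.05) = 4.1 V.
Required N = ⌈(143.9 − 1.76)/6.02⌉ = ⌈23.611⌉ = 24.
Step size = 4.1/16777216 V = 244 nV.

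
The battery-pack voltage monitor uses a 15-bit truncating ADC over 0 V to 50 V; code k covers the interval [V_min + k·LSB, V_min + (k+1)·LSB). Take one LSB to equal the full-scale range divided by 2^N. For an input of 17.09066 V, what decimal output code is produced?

11200

Range is 50 V. LSB = 50 V / 2^15 ≈ 1.526 mV.
(V_in − V_min) × 2^15/range = (17.09066 − (0)) × 32768/50 = 11200.535.
Floor → code = 11200.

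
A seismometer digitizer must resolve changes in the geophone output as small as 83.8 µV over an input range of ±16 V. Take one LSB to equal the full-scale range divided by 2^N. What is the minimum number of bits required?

Range = 16 − (-16) = 32 V.
Required number of levels: 32/83.8 µV = 381860; smallest N with 2^N ≥ that is 19.

19 bits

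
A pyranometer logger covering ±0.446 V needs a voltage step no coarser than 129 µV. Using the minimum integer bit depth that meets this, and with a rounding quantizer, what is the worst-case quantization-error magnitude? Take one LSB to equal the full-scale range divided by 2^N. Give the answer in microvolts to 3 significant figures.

54.4 µV

Range = 0.446 − (-0.446) = 0.892 V.
Levels needed ≥ 0.892/129 µV = 6915. 2^13 = 8192 suffices, so N_min = 13.
LSB = 0.892 V ÷ 2^13 = 0.892/8192 V = 108.89 µV.
Half an LSB is 54.4 µV.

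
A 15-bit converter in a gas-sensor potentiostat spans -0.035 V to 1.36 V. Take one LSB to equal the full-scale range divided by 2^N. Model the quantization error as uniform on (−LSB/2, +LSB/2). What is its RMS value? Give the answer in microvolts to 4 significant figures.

12.29 µV

The full-scale span is 1.36 − (-0.035) = 1.395 V.
LSB = 1.395 V ÷ 2^15 = 1.395/32768 V = 42.5720 µV.
V_rms = LSB/√12 = 42.5720 µV / √12 = 12.29 µV.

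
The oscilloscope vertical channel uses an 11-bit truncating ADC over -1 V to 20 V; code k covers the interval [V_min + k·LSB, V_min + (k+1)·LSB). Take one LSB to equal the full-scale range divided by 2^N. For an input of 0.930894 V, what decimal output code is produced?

188

Full-scale range = 20 V − (-1 V) = 21 V. LSB = 21 V / 2^11 ≈ 10.25 mV.
(V_in − V_min) × 2^11/range = (0.930894 − (-1)) × 2048/21 = 188.308.
Floor → code = 188.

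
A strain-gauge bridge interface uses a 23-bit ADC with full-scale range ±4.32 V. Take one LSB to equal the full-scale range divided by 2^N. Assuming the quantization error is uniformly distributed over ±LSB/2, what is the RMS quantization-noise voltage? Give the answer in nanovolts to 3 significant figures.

Span: 4.32 V − (-4.32 V) = 8.64 V.
LSB = 8.64 V ÷ 2^23 = 8.64/8388608 V = 1.0300 µV.
σ_q = LSB/√12 = 1.0300 µV/3.4641 = 297 nV.

297 nV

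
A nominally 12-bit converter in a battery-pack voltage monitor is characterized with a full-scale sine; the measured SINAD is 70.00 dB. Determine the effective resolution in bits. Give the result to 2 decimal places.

11.34 bits

ENOB = (70.00 − 1.76)/6.02 = 11.3355 bits.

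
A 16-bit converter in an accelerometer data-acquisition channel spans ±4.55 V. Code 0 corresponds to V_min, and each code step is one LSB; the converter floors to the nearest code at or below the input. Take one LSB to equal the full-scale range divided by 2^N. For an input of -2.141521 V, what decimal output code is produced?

17345

Range = 4.55 − (-4.55) = 9.1 V. LSB = 9.1 V / 2^16 ≈ 138.9 µV.
(V_in − V_min) × 2^16/range = (-2.141521 − (-4.55)) × 65536/9.1 = 17345.283.
Floor → code = 17345.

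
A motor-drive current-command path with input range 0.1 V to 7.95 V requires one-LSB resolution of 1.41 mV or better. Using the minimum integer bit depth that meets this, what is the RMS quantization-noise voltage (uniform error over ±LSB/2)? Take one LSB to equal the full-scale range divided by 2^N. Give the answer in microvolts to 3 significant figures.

The full-scale span is 7.95 − (0.1) = 7.85 V.
Need 2^N ≥ 7.85 V / 1.41 mV = 5567 → N_min = 13.
LSB = 7.85 V / 2^13 = 0.95825 mV.
σ_q = LSB/√12 = 0.95825 mV/3.4641 = 277 µV.

277 µV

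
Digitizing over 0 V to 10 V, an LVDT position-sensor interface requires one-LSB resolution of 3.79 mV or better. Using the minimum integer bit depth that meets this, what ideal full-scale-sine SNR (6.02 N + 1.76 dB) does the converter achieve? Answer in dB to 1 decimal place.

Range is 10 V.
Need 2^N ≥ 10 V / 3.79 mV = 2639 → N_min = 12.
6.02(12) + 1.76 = 74.00 dB.

74.0 dB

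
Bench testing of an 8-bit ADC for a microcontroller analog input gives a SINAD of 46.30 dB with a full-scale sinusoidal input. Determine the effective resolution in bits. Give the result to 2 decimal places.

(46.30 − 1.76) / 6.02 = 44.54/6.02 = 7.3987 effective bits.

7.40 bits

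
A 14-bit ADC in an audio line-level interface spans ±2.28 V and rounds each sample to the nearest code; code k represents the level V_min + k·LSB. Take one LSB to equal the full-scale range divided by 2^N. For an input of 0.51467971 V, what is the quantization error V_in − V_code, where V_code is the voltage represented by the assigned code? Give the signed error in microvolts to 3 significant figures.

+65.5 µV

Range = 2.28 − (-2.28) = 4.56 V. LSB = 4.56 V / 2^14 ≈ 278.3 µV.
Position in LSBs: (0.51467971 − (-2.28)) × 16384/4.56 = 10041.2352; rounding gives k = 10041.
V_code = V_min + k × range/2^14 = -2.28 + 10041 × 4.56/16384 = 0.51461425781 V.
V_in − V_code = 0.51467971 − (0.51461425781) = +65.5 µV.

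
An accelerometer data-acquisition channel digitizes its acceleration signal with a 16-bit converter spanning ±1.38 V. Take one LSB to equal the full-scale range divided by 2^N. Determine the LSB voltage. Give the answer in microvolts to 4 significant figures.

42.11 µV

Full-scale range = 1.38 V − (-1.38 V) = 2.76 V.
Number of codes = 2^16 = 65536.
One LSB is 2.76 V / 65536 = 42.11 µV.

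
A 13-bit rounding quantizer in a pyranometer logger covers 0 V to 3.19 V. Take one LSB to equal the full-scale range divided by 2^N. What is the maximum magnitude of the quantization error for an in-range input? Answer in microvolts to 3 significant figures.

Span = 3.19 V.
LSB = 3.19 V / 2^13 = 389.40 µV.
Worst-case error for round-to-nearest is half an LSB: 195 µV.

195 µV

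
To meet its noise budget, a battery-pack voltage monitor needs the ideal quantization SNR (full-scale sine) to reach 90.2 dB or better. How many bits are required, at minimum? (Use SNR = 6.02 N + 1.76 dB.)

15 bits

N ≥ (90.2 − 1.76)/6.02 = 14.691 → N_min = 15.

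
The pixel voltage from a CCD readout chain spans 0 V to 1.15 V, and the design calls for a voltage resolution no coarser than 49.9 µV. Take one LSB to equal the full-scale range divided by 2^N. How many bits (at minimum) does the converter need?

Span = 1.15 V.
Required number of levels: 1.15/49.9 µV = 23046; smallest N with 2^N ≥ that is 15.

15 bits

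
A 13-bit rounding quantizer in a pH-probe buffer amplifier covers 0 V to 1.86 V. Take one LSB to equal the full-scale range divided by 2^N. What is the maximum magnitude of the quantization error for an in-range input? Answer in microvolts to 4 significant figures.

Range is 1.86 V.
LSB = 1.86 V / 2^13 = 227.051 µV.
|e|_max = LSB/2 = 113.5 µV.

113.5 µV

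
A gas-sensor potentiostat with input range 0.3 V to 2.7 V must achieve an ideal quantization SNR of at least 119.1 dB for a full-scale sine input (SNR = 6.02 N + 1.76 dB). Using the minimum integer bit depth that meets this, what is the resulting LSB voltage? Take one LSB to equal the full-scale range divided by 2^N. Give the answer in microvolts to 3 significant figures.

2.29 µV

Full-scale range = 2.7 V − (0.3 V) = 2.4 V.
Solving 6.02 N ≥ 119.1 − 1.76: N ≥ 19.492. Round up → N = 20.
One LSB is 2.4 V / 1048576 = 2.29 µV.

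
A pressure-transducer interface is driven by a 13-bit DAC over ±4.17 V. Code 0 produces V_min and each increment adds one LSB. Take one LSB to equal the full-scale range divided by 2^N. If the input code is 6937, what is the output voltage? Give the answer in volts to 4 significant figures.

2.892 V

The full-scale span is 4.17 − (-4.17) = 8.34 V. LSB = 8.34 V / 2^13.
V_out = -4.17 + 6937 × (8.34/8192) V
      = -4.17 V + 7.06233 V = 2.89233 V.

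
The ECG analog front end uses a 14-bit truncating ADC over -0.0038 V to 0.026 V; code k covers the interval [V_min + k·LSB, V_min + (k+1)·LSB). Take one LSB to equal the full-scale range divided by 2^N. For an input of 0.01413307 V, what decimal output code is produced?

Full-scale range = 0.026 V − (-0.0038 V) = 0.0298 V. LSB = 0.0298 V / 2^14 ≈ 1.819 µV.
(V_in − V_min) × 2^14/range = (0.01413307 − (-0.0038)) × 16384/0.0298 = 9859.578.
Floor → code = 9859.

9859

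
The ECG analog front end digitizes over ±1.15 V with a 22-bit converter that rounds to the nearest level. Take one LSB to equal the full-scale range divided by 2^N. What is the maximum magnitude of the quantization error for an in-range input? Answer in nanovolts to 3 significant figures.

274 nV

Full-scale range = 1.15 V − (-1.15 V) = 2.3 V.
One LSB is 2.3 V / 4194304 = 0.54836 µV.
Worst-case error for round-to-nearest is half an LSB: 274 nV.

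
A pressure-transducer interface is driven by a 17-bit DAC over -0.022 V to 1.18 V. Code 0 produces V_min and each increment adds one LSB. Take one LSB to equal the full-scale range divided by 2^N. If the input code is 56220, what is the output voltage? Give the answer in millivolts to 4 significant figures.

493.6 mV

Span: 1.18 V − (-0.022 V) = 1.202 V. LSB = 1.202 V / 2^17.
Output = V_min + (56220/131072) × range = -0.022 + 0.428925 × 1.202 V
      = -0.022 + 0.515567 = 0.493567 V.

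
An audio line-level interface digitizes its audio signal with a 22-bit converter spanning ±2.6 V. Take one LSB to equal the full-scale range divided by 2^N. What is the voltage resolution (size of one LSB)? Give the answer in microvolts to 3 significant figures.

The full-scale span is 2.6 − (-2.6) = 5.2 V.
2^22 = 4194304 levels.
One LSB is 5.2 V / 4194304 = 1.24 µV.

1.24 µV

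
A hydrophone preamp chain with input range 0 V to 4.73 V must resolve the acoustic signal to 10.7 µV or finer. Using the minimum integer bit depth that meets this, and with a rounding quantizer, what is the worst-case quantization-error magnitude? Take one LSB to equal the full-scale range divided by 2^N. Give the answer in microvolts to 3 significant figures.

Span = 4.73 V.
Required number of levels: 4.73/10.7 µV = 442060; smallest N with 2^N ≥ that is 19.
One LSB is 4.73 V / 524288 = 9.0218 µV.
|e|_max = LSB/2 = 4.51 µV.

4.51 µV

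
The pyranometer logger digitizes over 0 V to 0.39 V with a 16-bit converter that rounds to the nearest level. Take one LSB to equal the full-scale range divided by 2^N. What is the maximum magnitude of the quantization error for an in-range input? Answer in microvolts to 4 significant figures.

V_FS = 0.39 V.
One LSB is 0.39 V / 65536 = 5.95093 µV.
Worst-case error for round-to-nearest is half an LSB: 2.975 µV.

2.975 µV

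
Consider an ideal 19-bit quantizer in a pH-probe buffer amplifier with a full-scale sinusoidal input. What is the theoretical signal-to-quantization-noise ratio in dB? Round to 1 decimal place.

SNR = 6.02·19 + 1.76 = 116.14 dB.

116.1 dB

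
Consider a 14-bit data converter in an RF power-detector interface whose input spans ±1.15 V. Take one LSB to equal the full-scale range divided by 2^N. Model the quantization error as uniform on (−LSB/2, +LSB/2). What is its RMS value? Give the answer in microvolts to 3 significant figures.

40.5 µV

The full-scale span is 1.15 − (-1.15) = 2.3 V.
LSB = 2.3 V ÷ 2^14 = 2.3/16384 V = 140.38 µV.
σ_q = LSB/√12 = 140.38 µV/3.4641 = 40.5 µV.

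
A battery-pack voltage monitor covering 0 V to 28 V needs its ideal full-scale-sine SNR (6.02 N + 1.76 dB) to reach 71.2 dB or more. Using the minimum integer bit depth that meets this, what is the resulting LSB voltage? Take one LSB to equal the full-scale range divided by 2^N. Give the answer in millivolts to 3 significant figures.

Range is 28 V.
6.02 N + 1.76 ≥ 71.2 gives N ≥ 11.535, so the minimum integer is 12.
LSB = 28 V ÷ 2^12 = 28/4096 V = 6.84 mV.

6.84 mV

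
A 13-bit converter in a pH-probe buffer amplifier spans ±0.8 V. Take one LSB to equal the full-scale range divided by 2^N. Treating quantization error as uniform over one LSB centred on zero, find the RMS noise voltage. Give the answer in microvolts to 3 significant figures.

Full-scale range = 0.8 V − (-0.8 V) = 1.6 V.
Step size = 1.6/8192 V = 195.31 µV.
RMS of a uniform error over width LSB is LSB/√12 = 56.4 µV.

56.4 µV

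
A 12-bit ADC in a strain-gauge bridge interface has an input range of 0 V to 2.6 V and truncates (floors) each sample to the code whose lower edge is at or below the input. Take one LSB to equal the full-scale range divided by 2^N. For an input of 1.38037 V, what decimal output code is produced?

2174

Span = 2.6 V. LSB = 2.6 V / 2^12 ≈ 0.6348 mV.
(V_in − V_min) × 2^12/range = (1.38037 − (0)) × 4096/2.6 = 2174.614.
Floor → code = 2174.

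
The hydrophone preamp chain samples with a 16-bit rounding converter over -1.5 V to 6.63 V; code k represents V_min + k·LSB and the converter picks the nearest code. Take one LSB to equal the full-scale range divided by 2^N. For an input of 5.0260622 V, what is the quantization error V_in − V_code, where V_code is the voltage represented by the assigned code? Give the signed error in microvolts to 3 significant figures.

Full-scale range = 6.63 V − (-1.5 V) = 8.13 V. LSB = 8.13 V / 2^16 ≈ 124.1 µV.
(5.0260622 − (-1.5)) / LSB = 6.5260622 × 65536/8.13 = 52606.6436. Nearest integer: k = 52607.
V_code = -1.5 + (52607/65536) × 8.13 = 5.0261064148 V.
Error = V_in − V_code = 5.0260622 − (5.0261064148) = −44.2 µV.

−44.2 µV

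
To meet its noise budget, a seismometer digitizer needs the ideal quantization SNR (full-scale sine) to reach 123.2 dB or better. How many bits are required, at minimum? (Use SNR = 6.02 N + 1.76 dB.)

21 bits

N ≥ (123.2 − 1.76)/6.02 = 20.173 → N_min = 21.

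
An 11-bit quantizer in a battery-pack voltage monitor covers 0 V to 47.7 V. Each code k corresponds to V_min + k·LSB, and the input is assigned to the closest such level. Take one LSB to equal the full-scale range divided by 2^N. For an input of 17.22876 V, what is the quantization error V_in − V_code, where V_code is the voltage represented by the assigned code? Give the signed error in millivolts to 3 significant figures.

Range is 47.7 V. LSB = 47.7 V / 2^11 ≈ 23.29 mV.
Position in LSBs: (17.22876 − (0)) × 2048/47.7 = 739.7170; rounding gives k = 740.
Reconstructed level: 0 + 740 × 47.7/2048 V = 17.23535156 V.
V_in − V_code = 17.22876 − (17.23535156) = −6.59 mV.

−6.59 mV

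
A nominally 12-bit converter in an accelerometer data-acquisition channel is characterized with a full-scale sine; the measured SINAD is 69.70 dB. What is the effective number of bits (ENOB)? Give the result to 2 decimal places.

ENOB = (69.70 − 1.76)/6.02 = 11.2857 bits.

11.29 bits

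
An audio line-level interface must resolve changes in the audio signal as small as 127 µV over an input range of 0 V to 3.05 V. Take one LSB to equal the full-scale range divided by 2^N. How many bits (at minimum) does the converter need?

15 bits

V_FS = 3.05 V.
Need 2^N ≥ 3.05 V / 127 µV = 24020 → N_min = 15.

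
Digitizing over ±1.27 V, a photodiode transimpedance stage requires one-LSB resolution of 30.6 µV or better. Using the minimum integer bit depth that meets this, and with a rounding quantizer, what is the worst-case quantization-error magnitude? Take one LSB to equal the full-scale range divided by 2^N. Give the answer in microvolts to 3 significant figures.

Range = 1.27 − (-1.27) = 2.54 V.
Need 2^N ≥ 2.54 V / 30.6 µV = 83010 → N_min = 17.
One LSB is 2.54 V / 131072 = 19.379 µV.
|e|_max = LSB/2 = 9.69 µV.

9.69 µV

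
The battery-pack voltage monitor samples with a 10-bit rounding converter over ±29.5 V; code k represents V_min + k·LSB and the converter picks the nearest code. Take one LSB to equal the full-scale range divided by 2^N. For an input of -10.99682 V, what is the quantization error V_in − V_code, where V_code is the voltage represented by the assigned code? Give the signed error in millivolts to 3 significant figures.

Full-scale range = 29.5 V − (-29.5 V) = 59 V. LSB = 59 V / 2^10 ≈ 57.62 mV.
(V_in − V_min)/LSB = (-10.99682 − (-29.5)) × 1024/59 = 321.1399 → nearest code k = 321.
V_code = V_min + k × range/2^10 = -29.5 + 321 × 59/1024 = -11.00488281 V.
Error = V_in − V_code = -10.99682 − (-11.00488281) = +8.06 mV.

+8.06 mV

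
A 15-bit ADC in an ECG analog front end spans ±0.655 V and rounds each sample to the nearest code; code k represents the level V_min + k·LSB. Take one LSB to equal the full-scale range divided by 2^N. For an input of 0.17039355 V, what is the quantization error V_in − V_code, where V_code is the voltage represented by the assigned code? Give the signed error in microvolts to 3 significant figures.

+7.20 µV

Full-scale range = 0.655 V − (-0.655 V) = 1.31 V. LSB = 1.31 V / 2^15 ≈ 39.98 µV.
Position in LSBs: (0.17039355 − (-0.655)) × 32768/1.31 = 20646.1800; rounding gives k = 20646.
Reconstructed level: -0.655 + 20646 × 1.31/32768 V = 0.17038635254 V.
V_in − V_code = 0.17039355 − (0.17038635254) = +7.20 µV.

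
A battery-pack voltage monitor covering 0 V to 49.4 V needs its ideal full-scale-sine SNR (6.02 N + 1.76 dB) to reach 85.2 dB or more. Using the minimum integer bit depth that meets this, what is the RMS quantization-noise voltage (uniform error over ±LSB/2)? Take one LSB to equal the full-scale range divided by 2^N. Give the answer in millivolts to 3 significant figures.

0.870 mV

Full-scale range = 49.4 V.
6.02 N + 1.76 ≥ 85.2 gives N ≥ 13.860, so the minimum integer is 14.
Step size = 49.4/16384 V = 3.0151 mV.
V_rms = LSB/√12 = 0.870 mV.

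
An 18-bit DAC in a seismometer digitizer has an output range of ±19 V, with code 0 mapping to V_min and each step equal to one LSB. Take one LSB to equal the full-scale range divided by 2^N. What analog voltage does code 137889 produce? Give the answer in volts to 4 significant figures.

Full-scale range = 19 V − (-19 V) = 38 V. LSB = 38 V / 2^18.
Output = V_min + (137889/262144) × range = -19 + 0.526005 × 38 V
      = -19 + 19.9882 = 0.988182 V.

0.9882 V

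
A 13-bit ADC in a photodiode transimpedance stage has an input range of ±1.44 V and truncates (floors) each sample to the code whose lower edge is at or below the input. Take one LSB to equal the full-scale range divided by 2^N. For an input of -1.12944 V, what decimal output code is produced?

883

The full-scale span is 1.44 − (-1.44) = 2.88 V. LSB = 2.88 V / 2^13 ≈ 351.6 µV.
code = ⌊(V_in − V_min)/LSB⌋ = ⌊(V_in − V_min) × 2^13 / range⌋
     = ⌊(-1.12944 − (-1.44)) × 8192 / 2.88⌋ = ⌊0.31056 × 8192/2.88⌋
     = ⌊883.371⌋ = 883.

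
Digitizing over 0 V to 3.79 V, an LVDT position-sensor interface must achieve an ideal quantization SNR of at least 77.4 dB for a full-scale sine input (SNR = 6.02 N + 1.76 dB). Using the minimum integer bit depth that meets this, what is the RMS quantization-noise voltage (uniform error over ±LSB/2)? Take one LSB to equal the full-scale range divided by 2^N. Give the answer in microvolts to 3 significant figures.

V_FS = 3.79 V.
6.02 N + 1.76 ≥ 77.4 gives N ≥ 12.565, so the minimum integer is 13.
Step size = 3.79/8192 V = 462.65 µV.
σ_q = LSB/√12 = 462.65 µV/3.4641 = 134 µV.

134 µV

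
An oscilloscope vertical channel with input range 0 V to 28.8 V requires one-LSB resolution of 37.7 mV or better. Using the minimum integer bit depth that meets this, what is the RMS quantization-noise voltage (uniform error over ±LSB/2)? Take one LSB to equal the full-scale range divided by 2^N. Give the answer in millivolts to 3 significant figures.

8.12 mV

V_FS = 28.8 V.
Required number of levels: 28.8/37.7 mV = 763.93; smallest N with 2^N ≥ that is 10.
LSB = 28.8 V ÷ 2^10 = 28.8/1024 V = 28.125 mV.
RMS noise = LSB/√12 = 8.12 mV.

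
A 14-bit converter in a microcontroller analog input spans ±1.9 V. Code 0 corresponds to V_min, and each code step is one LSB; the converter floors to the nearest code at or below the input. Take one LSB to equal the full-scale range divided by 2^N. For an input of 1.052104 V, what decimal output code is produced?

12728

Range = 1.9 − (-1.9) = 3.8 V. LSB = 3.8 V / 2^14 ≈ 231.9 µV.
code = ⌊(V_in − V_min)/LSB⌋ = ⌊(V_in − V_min) × 2^14 / range⌋
     = ⌊(1.052104 − (-1.9)) × 16384 / 3.8⌋ = ⌊2.952104 × 16384/3.8⌋
     = ⌊12728.229⌋ = 12728.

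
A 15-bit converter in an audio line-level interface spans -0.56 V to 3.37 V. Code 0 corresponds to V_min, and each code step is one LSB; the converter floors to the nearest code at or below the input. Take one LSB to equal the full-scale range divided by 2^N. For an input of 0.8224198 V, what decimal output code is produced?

11526

Range = 3.37 − (-0.56) = 3.93 V. LSB = 3.93 V / 2^15 ≈ 119.9 µV.
V_in − V_min = 0.8224198 − (-0.56) = 1.3824198 V.
Divide by LSB: 1.3824198 × 32768/3.93 = 11526.4967.
Truncating gives code 11526.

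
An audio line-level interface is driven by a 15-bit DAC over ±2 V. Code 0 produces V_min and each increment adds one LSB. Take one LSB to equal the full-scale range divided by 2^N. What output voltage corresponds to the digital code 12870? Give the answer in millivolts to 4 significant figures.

The full-scale span is 2 − (-2) = 4 V. LSB = 4 V / 2^15.
V_out = -2 + 12870 × (4/32768) V
      = -2 V + 1.57104 V = -0.428955 V.

-429.0 mV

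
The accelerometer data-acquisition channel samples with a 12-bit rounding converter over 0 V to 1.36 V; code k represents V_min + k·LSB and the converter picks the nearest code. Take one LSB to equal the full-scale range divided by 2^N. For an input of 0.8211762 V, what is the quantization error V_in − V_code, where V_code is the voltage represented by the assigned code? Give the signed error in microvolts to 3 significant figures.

+62.9 µV

Span = 1.36 V. LSB = 1.36 V / 2^12 ≈ 332.0 µV.
Position in LSBs: (0.8211762 − (0)) × 4096/1.36 = 2473.1895; rounding gives k = 2473.
V_code = 0 + (2473/4096) × 1.36 = 0.8211132813 V.
Error = V_in − V_code = 0.8211762 − (0.8211132813) = +62.9 µV.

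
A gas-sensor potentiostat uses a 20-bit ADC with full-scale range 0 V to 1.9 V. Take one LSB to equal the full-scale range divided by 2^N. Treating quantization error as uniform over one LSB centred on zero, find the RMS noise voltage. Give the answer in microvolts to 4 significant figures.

Span = 1.9 V.
One LSB is 1.9 V / 1048576 = 1.81198 µV.
σ_q = LSB/√12 = 1.81198 µV/3.4641 = 0.5231 µV.

0.5231 µV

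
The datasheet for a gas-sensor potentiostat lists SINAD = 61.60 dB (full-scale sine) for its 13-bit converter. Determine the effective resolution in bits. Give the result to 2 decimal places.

ENOB = (SINAD − 1.76) / 6.02 = (61.60 − 1.76) / 6.02 = 59.84 / 6.02 = 9.9402.

9.94 bits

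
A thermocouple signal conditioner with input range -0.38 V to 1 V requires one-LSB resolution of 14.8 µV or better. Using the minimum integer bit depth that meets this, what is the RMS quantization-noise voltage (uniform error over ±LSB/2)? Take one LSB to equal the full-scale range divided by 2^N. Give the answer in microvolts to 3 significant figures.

Span: 1 V − (-0.38 V) = 1.38 V.
Need 2^N ≥ 1.38 V / 14.8 µV = 93240 → N_min = 17.
LSB = 1.38 V / 2^17 = 10.529 µV.
V_rms = LSB/√12 = 3.04 µV.

3.04 µV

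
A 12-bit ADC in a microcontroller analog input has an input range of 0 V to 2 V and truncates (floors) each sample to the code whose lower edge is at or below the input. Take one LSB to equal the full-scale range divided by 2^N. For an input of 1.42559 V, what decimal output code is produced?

2919

Span = 2 V. LSB = 2 V / 2^12 ≈ 488.3 µV.
(V_in − V_min) × 2^12/range = (1.42559 − (0)) × 4096/2 = 2919.608.
Floor → code = 2919.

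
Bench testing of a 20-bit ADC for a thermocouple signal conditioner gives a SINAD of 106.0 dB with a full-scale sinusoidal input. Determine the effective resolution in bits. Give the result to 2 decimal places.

ENOB = (106.0 − 1.76)/6.02 = 17.3156 bits.

17.32 bits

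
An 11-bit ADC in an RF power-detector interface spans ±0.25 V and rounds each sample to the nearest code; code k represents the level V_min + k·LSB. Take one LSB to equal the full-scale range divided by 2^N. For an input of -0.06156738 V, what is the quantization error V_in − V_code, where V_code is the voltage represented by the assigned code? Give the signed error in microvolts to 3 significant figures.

The full-scale span is 0.25 − (-0.25) = 0.5 V. LSB = 0.5 V / 2^11 ≈ 244.1 µV.
(V_in − V_min)/LSB = (-0.06156738 − (-0.25)) × 2048/0.5 = 771.8200 → nearest code k = 772.
Reconstructed level: -0.25 + 772 × 0.5/2048 V = -0.06152343750 V.
V_in − V_code = -0.06156738 − (-0.06152343750) = −43.9 µV.

−43.9 µV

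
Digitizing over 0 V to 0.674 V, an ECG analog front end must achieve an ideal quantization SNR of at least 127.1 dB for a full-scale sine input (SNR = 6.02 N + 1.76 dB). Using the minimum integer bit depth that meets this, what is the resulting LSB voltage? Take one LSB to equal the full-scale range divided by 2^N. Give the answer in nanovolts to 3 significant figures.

Range is 0.674 V.
N ≥ (127.1 − 1.76)/6.02 = 20.821 → N_min = 21.
Step size = 0.674/2097152 V = 321 nV.

321 nV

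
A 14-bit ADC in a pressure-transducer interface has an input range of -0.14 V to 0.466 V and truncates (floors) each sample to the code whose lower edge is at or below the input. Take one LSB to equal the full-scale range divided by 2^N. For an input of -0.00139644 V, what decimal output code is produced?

Full-scale range = 0.466 V − (-0.14 V) = 0.606 V. LSB = 0.606 V / 2^14 ≈ 36.99 µV.
code = ⌊(V_in − V_min)/LSB⌋ = ⌊(V_in − V_min) × 2^14 / range⌋
     = ⌊(-0.00139644 − (-0.14)) × 16384 / 0.606⌋ = ⌊0.13860356 × 16384/0.606⌋
     = ⌊3747.328⌋ = 3747.

3747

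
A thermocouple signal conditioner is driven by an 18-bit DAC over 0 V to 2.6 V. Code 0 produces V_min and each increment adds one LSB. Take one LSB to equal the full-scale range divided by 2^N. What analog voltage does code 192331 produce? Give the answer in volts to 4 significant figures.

1.908 V

Range is 2.6 V. LSB = 2.6 V / 2^18.
V_out = V_min + code × LSB = 0 V + 192331 × 2.6 V / 262144
      = 0 V + 1.90758 V = 1.90758 V.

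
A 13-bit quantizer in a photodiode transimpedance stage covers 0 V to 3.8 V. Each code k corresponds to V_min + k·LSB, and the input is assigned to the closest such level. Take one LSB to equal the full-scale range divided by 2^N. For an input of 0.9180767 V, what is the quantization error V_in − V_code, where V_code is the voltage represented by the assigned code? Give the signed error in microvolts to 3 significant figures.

+83.5 µV

V_FS = 3.8 V. LSB = 3.8 V / 2^13 ≈ 463.9 µV.
(0.9180767 − (0)) / LSB = 0.9180767 × 8192/3.8 = 1979.1801. Nearest integer: k = 1979.
Reconstructed level: 0 + 1979 × 3.8/8192 V = 0.9179931641 V.
Error = V_in − V_code = 0.9180767 − (0.9179931641) = +83.5 µV.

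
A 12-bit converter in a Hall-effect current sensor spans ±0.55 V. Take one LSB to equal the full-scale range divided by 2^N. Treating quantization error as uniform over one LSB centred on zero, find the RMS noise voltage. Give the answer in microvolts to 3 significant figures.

Full-scale range = 0.55 V − (-0.55 V) = 1.1 V.
One LSB is 1.1 V / 4096 = 268.55 µV.
RMS of a uniform error over width LSB is LSB/√12 = 77.5 µV.

77.5 µV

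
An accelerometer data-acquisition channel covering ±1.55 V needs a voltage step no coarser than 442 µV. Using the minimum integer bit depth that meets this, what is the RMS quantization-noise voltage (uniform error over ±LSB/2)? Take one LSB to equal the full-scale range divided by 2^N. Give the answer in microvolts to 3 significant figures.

109 µV

Full-scale range = 1.55 V − (-1.55 V) = 3.1 V.
3.1 V / 442 µV = 7014. Since 2^12 = 4096 and 2^13 = 8192, N = 13.
LSB = 3.1 V ÷ 2^13 = 3.1/8192 V = 378.42 µV.
σ_q = LSB/√12 = 378.42 µV/3.4641 = 109 µV.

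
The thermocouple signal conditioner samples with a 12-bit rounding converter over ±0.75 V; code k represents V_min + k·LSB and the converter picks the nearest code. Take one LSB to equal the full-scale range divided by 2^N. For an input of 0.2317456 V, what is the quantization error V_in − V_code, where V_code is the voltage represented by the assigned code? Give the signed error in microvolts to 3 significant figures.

Full-scale range = 0.75 V − (-0.75 V) = 1.5 V. LSB = 1.5 V / 2^12 ≈ 366.2 µV.
(V_in − V_min)/LSB = (0.2317456 − (-0.75)) × 4096/1.5 = 2680.8200 → nearest code k = 2681.
V_code = V_min + k × range/2^12 = -0.75 + 2681 × 1.5/4096 = 0.2318115234 V.
Error = V_in − V_code = 0.2317456 − (0.2318115234) = −65.9 µV.

−65.9 µV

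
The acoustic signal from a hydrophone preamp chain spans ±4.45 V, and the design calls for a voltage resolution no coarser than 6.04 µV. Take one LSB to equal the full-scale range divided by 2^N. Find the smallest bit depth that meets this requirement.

Span: 4.45 V − (-4.45 V) = 8.9 V.
Levels needed ≥ 8.9/6.04 µV = 1.474e6. 2^21 = 2097152 suffices, so N_min = 21.

21 bits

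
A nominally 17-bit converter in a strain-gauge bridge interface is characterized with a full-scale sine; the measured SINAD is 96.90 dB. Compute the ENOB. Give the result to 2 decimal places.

15.80 bits

ENOB = (SINAD − 1.76) / 6.02 = (96.90 − 1.76) / 6.02 = 95.14 / 6.02 = 15.8040.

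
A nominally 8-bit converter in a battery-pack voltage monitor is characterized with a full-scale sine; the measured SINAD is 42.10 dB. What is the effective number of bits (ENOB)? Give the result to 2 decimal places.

6.70 bits

ENOB = (SINAD − 1.76) / 6.02 = (42.10 − 1.76) / 6.02 = 40.34 / 6.02 = 6.7010.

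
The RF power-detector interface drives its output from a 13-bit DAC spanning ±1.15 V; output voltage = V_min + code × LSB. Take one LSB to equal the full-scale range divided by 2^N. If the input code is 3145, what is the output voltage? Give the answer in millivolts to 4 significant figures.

The full-scale span is 1.15 − (-1.15) = 2.3 V. LSB = 2.3 V / 2^13.
Output = V_min + (3145/8192) × range = -1.15 + 0.383911 × 2.3 V
      = -1.15 V + 0.882996 V = -0.267004 V.

-267.0 mV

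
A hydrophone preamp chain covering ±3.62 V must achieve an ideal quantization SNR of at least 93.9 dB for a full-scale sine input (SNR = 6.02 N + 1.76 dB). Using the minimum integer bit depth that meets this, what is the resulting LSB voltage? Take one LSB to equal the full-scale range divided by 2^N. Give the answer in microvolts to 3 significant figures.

Range = 3.62 − (-3.62) = 7.24 V.
6.02 N + 1.76 ≥ 93.9 gives N ≥ 15.306, so the minimum integer is 16.
LSB = 7.24 V / 2^16 = 110 µV.

110 µV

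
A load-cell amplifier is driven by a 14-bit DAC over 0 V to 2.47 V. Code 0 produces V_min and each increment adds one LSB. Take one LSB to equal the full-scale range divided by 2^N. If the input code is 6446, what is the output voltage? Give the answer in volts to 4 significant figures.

0.9718 V

V_FS = 2.47 V. LSB = 2.47 V / 2^14.
V_out = V_min + code × LSB = 0 V + 6446 × 2.47 V / 16384
      = 0 + 0.971779 = 0.971779 V.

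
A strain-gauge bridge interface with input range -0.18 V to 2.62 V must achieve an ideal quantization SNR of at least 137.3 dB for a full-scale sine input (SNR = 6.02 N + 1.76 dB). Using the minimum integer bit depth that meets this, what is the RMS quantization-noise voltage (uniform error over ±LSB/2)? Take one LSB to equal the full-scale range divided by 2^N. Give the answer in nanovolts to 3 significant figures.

96.4 nV

Span: 2.62 V − (-0.18 V) = 2.8 V.
Solving 6.02 N ≥ 137.3 − 1.76: N ≥ 22.515. Round up → N = 23.
LSB = 2.8 V / 2^23 = 333.79 nV.
σ_q = LSB/√12 = 333.79 nV/3.4641 = 96.4 nV.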